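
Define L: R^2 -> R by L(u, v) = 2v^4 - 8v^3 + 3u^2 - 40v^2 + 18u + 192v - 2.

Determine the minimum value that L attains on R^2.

L(u,v) separates as P(u) + Q(v) − 2, so its minimum is min P + min Q − 2.
P'(u) = 6u + 18 vanishes at u ∈ {-3}; Q'(v) = 8(v - 4)(v - 2)(v + 3) vanishes at v ∈ {-3, 2, 4}.
Local minima of P (where P''>0): P(-3)=-27. Local minima of Q: Q(-3)=-558, Q(4)=128.
So the global minimum of L is P(-3) + Q(-3) − 2 = -27 − 558 − 2 = -587, attained at (-3, -3).

-587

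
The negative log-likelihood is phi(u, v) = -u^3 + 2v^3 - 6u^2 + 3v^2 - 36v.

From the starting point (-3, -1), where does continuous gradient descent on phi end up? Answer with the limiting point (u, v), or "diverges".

(-4, 2)

phi is separable, so gradient descent decouples: u follows -∂phi/∂u, v follows -∂phi/∂v.
∂phi/∂u = -3u(u + 4); at u=-3 this is 9, so u decreases.
∂phi/∂v = 6(v - 2)(v + 3); at v=-1 this is -36, so v increases.
u converges to its nearest critical value -4 (a local min of the u-part); v converges to 2. The iterate converges to (-4, 2).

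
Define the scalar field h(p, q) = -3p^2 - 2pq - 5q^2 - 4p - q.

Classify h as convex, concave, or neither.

concave

h is quadratic, so its Hessian is the constant matrix H = [[-6, -2], [-2, -10]].
det(H) = 56, tr(H) = -16.
det(H) > 0 and tr(H) < 0, so H is negative definite everywhere: concave.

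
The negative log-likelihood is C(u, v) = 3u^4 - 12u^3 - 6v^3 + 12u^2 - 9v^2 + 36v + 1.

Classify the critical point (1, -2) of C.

The mixed partial ∂²C/∂u∂v is 0, so the Hessian at any point is diag(C_uu, C_vv) = diag(12(3u^2 - 6u + 2), -18(2v + 1)).
At (1, -2): H = diag(-12, 54).
The eigenvalues have opposite signs, so H is indefinite: a saddle point.

saddle point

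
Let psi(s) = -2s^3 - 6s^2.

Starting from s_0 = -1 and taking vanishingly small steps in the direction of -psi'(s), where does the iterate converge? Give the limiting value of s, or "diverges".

-2

psi'(s) = -6s(s + 2), so psi'(-1) = 6.
Gradient descent moves in the -psi' direction, i.e. s is decreasing.
The nearest critical point in that direction is s = -2, where psi'' = 12 > 0 (a local minimum). The iterate converges there.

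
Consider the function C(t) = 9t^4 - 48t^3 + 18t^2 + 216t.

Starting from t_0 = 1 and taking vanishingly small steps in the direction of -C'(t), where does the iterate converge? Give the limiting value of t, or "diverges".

C'(t) = 36(t - 3)(t - 2)(t + 1), so C'(1) = 144.
Gradient descent moves in the -C' direction, i.e. t is decreasing.
The nearest critical point in that direction is t = -1, where C'' = 432 > 0 (a local minimum). The iterate converges there.

-1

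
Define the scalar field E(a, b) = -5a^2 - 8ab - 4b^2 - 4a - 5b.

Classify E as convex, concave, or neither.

concave

E is quadratic, so its Hessian is the constant matrix H = [[-10, -8], [-8, -8]].
det(H) = 16, tr(H) = -18.
det(H) > 0 and tr(H) < 0, so H is negative definite everywhere: concave.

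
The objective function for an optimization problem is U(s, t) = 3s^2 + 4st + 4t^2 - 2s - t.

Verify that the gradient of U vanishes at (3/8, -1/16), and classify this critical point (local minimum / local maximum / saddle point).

∇U = (6s + 4t - 2, 4s + 8t - 1); substituting (3/8, -1/16) gives ∇U = (0, 0), so (3/8, -1/16) is indeed a critical point.
The Hessian of U is constant: H = [[6, 4], [4, 8]].
det(H) = 6·8 − 4² = 32.
det(H) > 0 and tr(H) = 14 > 0, so H is positive definite and the point is a local minimum.

local minimum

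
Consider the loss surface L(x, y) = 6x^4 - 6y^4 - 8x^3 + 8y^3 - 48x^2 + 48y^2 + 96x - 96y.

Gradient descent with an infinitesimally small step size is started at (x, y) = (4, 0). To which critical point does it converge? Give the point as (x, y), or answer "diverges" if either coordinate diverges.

(2, 1)

L is separable, so gradient descent decouples: x follows -∂L/∂x, y follows -∂L/∂y.
∂L/∂x = 24(x - 2)(x - 1)(x + 2); at x=4 this is 864, so x decreases.
∂L/∂y = -24(y - 2)(y - 1)(y + 2); at y=0 this is -96, so y increases.
x converges to its nearest critical value 2 (a local min of the x-part); y converges to 1. The iterate converges to (2, 1).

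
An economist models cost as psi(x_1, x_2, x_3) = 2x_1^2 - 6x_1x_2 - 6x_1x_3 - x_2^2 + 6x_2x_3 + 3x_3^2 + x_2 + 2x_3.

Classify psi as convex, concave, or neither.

psi is quadratic, so its Hessian is the constant matrix H = [[4, -6, -6], [-6, -2, 6], [-6, 6, 6]].
Leading principal minors: 4, -44, 96.
Neither pattern holds ⇒ H is indefinite ⇒ neither convex nor concave.

neither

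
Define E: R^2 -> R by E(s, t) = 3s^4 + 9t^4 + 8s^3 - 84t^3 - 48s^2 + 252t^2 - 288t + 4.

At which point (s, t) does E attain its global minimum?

E(s,t) separates as P(s) + Q(t) + 4, so its minimum is min P + min Q + 4.
P'(s) = 12s(s - 2)(s + 4) vanishes at s ∈ {-4, 0, 2}; Q'(t) = 36(t - 4)(t - 2)(t - 1) vanishes at t ∈ {1, 2, 4}.
Local minima of P (where P''>0): P(-4)=-512, P(2)=-80. Local minima of Q: Q(1)=-111, Q(4)=-192.
So the global minimum of E is P(-4) + Q(4) + 4 = -512 − 192 + 4 = -700, attained at (-4, 4).

(-4, 4)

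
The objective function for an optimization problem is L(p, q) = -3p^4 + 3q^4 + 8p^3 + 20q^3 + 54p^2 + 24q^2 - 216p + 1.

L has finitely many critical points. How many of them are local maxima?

2

L separates as a function of p plus a function of q, so ∇L=0 decouples.
∂L/∂p = -12(p - 3)(p - 2)(p + 3) = 0 at p ∈ {-3, 2, 3}; ∂L/∂q = 12q(q + 1)(q + 4) = 0 at q ∈ {-4, -1, 0}.
The Hessian is diagonal: diag(L_pp, L_qq). Second derivatives: L_pp(-3)=-360, L_pp(2)=60, L_pp(3)=-72; L_qq(-4)=144, L_qq(-1)=-36, L_qq(0)=48.
Local maxima occur where both diagonal entries negative: (-3, -1), (3, -1). Count: 2.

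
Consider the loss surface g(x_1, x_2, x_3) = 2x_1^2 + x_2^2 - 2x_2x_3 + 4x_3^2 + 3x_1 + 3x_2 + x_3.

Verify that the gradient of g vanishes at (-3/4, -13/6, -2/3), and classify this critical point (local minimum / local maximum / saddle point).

local minimum

∇g = (4x_1 + 3, 2x_2 - 2x_3 + 3, -2x_2 + 8x_3 + 1); substituting (-3/4, -13/6, -2/3) gives ∇g = (0, 0, 0), so (-3/4, -13/6, -2/3) is indeed a critical point.
The Hessian is constant: H = [[4, 0, 0], [0, 2, -2], [0, -2, 8]].
Leading principal minors: Δ₁ = 4, Δ₂ = 8, Δ₃ = 48.
All leading minors are positive, so H is positive definite: a local minimum.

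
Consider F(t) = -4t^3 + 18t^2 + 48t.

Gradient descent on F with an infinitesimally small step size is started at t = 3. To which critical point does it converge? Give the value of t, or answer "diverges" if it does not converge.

F'(t) = -12(t - 4)(t + 1), so F'(3) = 48.
Gradient descent moves in the -F' direction, i.e. t is decreasing.
The nearest critical point in that direction is t = -1, where F'' = 60 > 0 (a local minimum). The iterate converges there.

-1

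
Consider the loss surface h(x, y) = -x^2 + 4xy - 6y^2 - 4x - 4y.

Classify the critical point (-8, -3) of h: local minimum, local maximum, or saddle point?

local maximum

The Hessian of h is constant: H = [[-2, 4], [4, -12]].
det(H) = (-2)·(-12) − 4² = 8.
det(H) > 0 and tr(H) = -14 < 0, so H is negative definite and the point is a local maximum.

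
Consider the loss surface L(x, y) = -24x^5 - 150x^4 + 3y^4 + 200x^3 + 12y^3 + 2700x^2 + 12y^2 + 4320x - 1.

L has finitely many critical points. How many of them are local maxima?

2

L separates as a function of x plus a function of y, so ∇L=0 decouples.
∂L/∂x = -120(x - 3)(x + 1)(x + 3)(x + 4) = 0 at x ∈ {-4, -3, -1, 3}; ∂L/∂y = 12y(y + 1)(y + 2) = 0 at y ∈ {-2, -1, 0}.
The Hessian is diagonal: diag(L_xx, L_yy). Second derivatives: L_xx(-4)=2520, L_xx(-3)=-1440, L_xx(-1)=2880, L_xx(3)=-20160; L_yy(-2)=24, L_yy(-1)=-12, L_yy(0)=24.
Local maxima occur where both diagonal entries negative: (-3, -1), (3, -1). Count: 2.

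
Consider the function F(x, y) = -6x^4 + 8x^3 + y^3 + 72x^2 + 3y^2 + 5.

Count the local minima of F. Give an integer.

F separates as a function of x plus a function of y, so ∇F=0 decouples.
∂F/∂x = -24x(x - 3)(x + 2) = 0 at x ∈ {-2, 0, 3}; ∂F/∂y = 3y(y + 2) = 0 at y ∈ {-2, 0}.
The Hessian is diagonal: diag(F_xx, F_yy). Second derivatives: F_xx(-2)=-240, F_xx(0)=144, F_xx(3)=-360; F_yy(-2)=-6, F_yy(0)=6.
Local minima occur where both diagonal entries positive: (0, 0). Count: 1.

1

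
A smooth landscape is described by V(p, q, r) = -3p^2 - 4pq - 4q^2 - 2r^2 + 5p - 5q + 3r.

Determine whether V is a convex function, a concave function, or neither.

concave

V is quadratic, so its Hessian is the constant matrix H = [[-6, -4, 0], [-4, -8, 0], [0, 0, -4]].
Leading principal minors: -6, 32, -128.
Signs alternate −, +, − ⇒ H ≺ 0 ⇒ concave.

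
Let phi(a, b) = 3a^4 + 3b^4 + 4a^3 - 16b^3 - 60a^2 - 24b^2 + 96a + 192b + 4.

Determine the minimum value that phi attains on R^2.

-1132

phi(a,b) separates as P(a) + Q(b) + 4, so its minimum is min P + min Q + 4.
P'(a) = 12(a - 2)(a - 1)(a + 4) vanishes at a ∈ {-4, 1, 2}; Q'(b) = 12(b - 4)(b - 2)(b + 2) vanishes at b ∈ {-2, 2, 4}.
Local minima of P (where P''>0): P(-4)=-832, P(2)=32. Local minima of Q: Q(-2)=-304, Q(4)=128.
So the global minimum of phi is P(-4) + Q(-2) + 4 = -832 − 304 + 4 = -1132, attained at (-4, -2).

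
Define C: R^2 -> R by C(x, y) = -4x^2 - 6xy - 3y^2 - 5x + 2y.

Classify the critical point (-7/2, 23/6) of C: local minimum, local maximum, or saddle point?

local maximum

The Hessian of C is constant: H = [[-8, -6], [-6, -6]].
det(H) = (-8)·(-6) − (-6)² = 12.
det(H) > 0 and tr(H) = -14 < 0, so H is negative definite and the point is a local maximum.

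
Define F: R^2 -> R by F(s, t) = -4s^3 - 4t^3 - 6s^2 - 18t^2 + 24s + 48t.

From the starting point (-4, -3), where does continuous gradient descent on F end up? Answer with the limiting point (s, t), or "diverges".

F is separable, so gradient descent decouples: s follows -∂F/∂s, t follows -∂F/∂t.
∂F/∂s = -12(s - 1)(s + 2); at s=-4 this is -120, so s increases.
∂F/∂t = -12(t - 1)(t + 4); at t=-3 this is 48, so t decreases.
s converges to its nearest critical value -2 (a local min of the s-part); t converges to -4. The iterate converges to (-2, -4).

(-2, -4)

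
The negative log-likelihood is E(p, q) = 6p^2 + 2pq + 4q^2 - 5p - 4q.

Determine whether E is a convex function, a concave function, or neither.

E is quadratic, so its Hessian is the constant matrix H = [[12, 2], [2, 8]].
det(H) = 92, tr(H) = 20.
det(H) > 0 and tr(H) > 0, so H is positive definite everywhere: convex.

convex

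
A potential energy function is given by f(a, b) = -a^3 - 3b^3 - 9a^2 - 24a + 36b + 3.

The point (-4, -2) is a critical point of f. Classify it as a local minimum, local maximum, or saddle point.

The mixed partial ∂²f/∂a∂b is 0, so the Hessian at any point is diag(f_aa, f_bb) = diag(-6(a + 3), -18b).
At (-4, -2): H = diag(6, 36).
Both eigenvalues are positive, so H is positive definite: a local minimum.

local minimum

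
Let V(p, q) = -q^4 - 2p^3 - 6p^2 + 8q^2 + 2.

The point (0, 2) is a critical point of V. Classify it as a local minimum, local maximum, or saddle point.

local maximum

The mixed partial ∂²V/∂p∂q is 0, so the Hessian at any point is diag(V_pp, V_qq) = diag(-12(p + 1), 4(-3q^2 + 4)).
At (0, 2): H = diag(-12, -32).
Both eigenvalues are negative, so H is negative definite: a local maximum.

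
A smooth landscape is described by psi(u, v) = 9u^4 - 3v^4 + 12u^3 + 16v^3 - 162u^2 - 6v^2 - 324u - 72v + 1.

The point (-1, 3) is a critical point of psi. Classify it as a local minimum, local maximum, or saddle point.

The mixed partial ∂²psi/∂u∂v is 0, so the Hessian at any point is diag(psi_uu, psi_vv) = diag(36(3u^2 + 2u - 9), 12(-3v^2 + 8v - 1)).
At (-1, 3): H = diag(-288, -48).
Both eigenvalues are negative, so H is negative definite: a local maximum.

local maximum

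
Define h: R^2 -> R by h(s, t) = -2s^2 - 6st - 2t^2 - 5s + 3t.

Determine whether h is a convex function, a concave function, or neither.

neither

h is quadratic, so its Hessian is the constant matrix H = [[-4, -6], [-6, -4]].
det(H) = -20, tr(H) = -8.
det(H) < 0, so H is indefinite: neither convex nor concave.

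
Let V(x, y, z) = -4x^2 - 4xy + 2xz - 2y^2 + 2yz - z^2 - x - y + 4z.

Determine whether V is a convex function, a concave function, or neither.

concave

V is quadratic, so its Hessian is the constant matrix H = [[-8, -4, 2], [-4, -4, 2], [2, 2, -2]].
Leading principal minors: -8, 16, -16.
Signs alternate −, +, − ⇒ H ≺ 0 ⇒ concave.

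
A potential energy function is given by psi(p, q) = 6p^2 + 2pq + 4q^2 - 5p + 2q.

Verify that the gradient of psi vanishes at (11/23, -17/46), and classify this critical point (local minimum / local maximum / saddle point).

∇psi = (12p + 2q - 5, 2p + 8q + 2); substituting (11/23, -17/46) gives ∇psi = (0, 0), so (11/23, -17/46) is indeed a critical point.
The Hessian of psi is constant: H = [[12, 2], [2, 8]].
det(H) = 12·8 − 2² = 92.
det(H) > 0 and tr(H) = 20 > 0, so H is positive definite and the point is a local minimum.

local minimum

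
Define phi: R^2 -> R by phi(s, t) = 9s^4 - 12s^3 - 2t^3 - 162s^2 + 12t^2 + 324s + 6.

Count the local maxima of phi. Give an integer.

1

phi separates as a function of s plus a function of t, so ∇phi=0 decouples.
∂phi/∂s = 36(s - 3)(s - 1)(s + 3) = 0 at s ∈ {-3, 1, 3}; ∂phi/∂t = -6t(t - 4) = 0 at t ∈ {0, 4}.
The Hessian is diagonal: diag(phi_ss, phi_tt). Second derivatives: phi_ss(-3)=864, phi_ss(1)=-288, phi_ss(3)=432; phi_tt(0)=24, phi_tt(4)=-24.
Local maxima occur where both diagonal entries negative: (1, 4). Count: 1.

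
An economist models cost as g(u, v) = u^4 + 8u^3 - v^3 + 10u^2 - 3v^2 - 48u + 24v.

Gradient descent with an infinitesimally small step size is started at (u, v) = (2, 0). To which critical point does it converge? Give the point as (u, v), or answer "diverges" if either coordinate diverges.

g is separable, so gradient descent decouples: u follows -∂g/∂u, v follows -∂g/∂v.
∂g/∂u = 4(u - 1)(u + 3)(u + 4); at u=2 this is 120, so u decreases.
∂g/∂v = -3(v - 2)(v + 4); at v=0 this is 24, so v decreases.
u converges to its nearest critical value 1 (a local min of the u-part); v converges to -4. The iterate converges to (1, -4).

(1, -4)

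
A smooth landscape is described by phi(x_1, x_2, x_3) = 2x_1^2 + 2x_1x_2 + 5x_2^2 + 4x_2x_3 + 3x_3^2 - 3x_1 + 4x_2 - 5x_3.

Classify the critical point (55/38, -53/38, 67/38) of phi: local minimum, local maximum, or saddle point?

The Hessian is constant: H = [[4, 2, 0], [2, 10, 4], [0, 4, 6]].
Leading principal minors: Δ₁ = 4, Δ₂ = 36, Δ₃ = 152.
All leading minors are positive, so H is positive definite: a local minimum.

local minimum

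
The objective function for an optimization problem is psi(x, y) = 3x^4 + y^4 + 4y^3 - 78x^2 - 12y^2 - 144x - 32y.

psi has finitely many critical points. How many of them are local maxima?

psi separates as a function of x plus a function of y, so ∇psi=0 decouples.
∂psi/∂x = 12(x - 4)(x + 1)(x + 3) = 0 at x ∈ {-3, -1, 4}; ∂psi/∂y = 4(y - 2)(y + 1)(y + 4) = 0 at y ∈ {-4, -1, 2}.
The Hessian is diagonal: diag(psi_xx, psi_yy). Second derivatives: psi_xx(-3)=168, psi_xx(-1)=-120, psi_xx(4)=420; psi_yy(-4)=72, psi_yy(-1)=-36, psi_yy(2)=72.
Local maxima occur where both diagonal entries negative: (-1, -1). Count: 1.

1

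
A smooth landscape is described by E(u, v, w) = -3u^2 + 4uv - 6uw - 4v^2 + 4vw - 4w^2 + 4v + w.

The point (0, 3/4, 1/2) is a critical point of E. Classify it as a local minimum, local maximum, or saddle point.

local maximum

The Hessian is constant: H = [[-6, 4, -6], [4, -8, 4], [-6, 4, -8]].
Leading principal minors: Δ₁ = -6, Δ₂ = 32, Δ₃ = -64.
The minors alternate sign starting negative (−, +, −), so H is negative definite: a local maximum.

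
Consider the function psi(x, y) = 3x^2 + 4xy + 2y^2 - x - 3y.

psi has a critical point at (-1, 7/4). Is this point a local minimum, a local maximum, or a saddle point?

local minimum

The Hessian of psi is constant: H = [[6, 4], [4, 4]].
det(H) = 6·4 − 4² = 8.
det(H) > 0 and tr(H) = 10 > 0, so H is positive definite and the point is a local minimum.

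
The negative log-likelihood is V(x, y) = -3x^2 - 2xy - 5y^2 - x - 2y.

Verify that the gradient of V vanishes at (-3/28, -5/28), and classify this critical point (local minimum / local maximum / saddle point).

∇V = (-6x - 2y - 1, -2x - 10y - 2); substituting (-3/28, -5/28) gives ∇V = (0, 0), so (-3/28, -5/28) is indeed a critical point.
The Hessian of V is constant: H = [[-6, -2], [-2, -10]].
det(H) = (-6)·(-10) − (-2)² = 56.
det(H) > 0 and tr(H) = -16 < 0, so H is negative definite and the point is a local maximum.

local maximum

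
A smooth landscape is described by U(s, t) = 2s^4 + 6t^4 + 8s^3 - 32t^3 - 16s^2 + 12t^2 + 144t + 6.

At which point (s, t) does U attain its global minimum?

(-4, -1)

U(s,t) separates as P(s) + Q(t) + 6, so its minimum is min P + min Q + 6.
P'(s) = 8s(s - 1)(s + 4) vanishes at s ∈ {-4, 0, 1}; Q'(t) = 24(t - 3)(t - 2)(t + 1) vanishes at t ∈ {-1, 2, 3}.
Local minima of P (where P''>0): P(-4)=-256, P(1)=-6. Local minima of Q: Q(-1)=-94, Q(3)=162.
So the global minimum of U is P(-4) + Q(-1) + 6 = -256 − 94 + 6 = -344, attained at (-4, -1).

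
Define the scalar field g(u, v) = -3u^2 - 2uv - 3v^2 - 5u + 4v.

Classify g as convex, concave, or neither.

concave

g is quadratic, so its Hessian is the constant matrix H = [[-6, -2], [-2, -6]].
det(H) = 32, tr(H) = -12.
det(H) > 0 and tr(H) < 0, so H is negative definite everywhere: concave.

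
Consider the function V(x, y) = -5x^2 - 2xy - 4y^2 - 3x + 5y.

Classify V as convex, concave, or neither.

V is quadratic, so its Hessian is the constant matrix H = [[-10, -2], [-2, -8]].
det(H) = 76, tr(H) = -18.
det(H) > 0 and tr(H) < 0, so H is negative definite everywhere: concave.

concave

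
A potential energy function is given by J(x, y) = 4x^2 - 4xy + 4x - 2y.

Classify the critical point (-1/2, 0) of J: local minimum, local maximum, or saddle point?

The Hessian of J is constant: H = [[8, -4], [-4, 0]].
det(H) = 8·0 − (-4)² = -16.
Since det(H) < 0, H is indefinite and the critical point is a saddle point.

saddle point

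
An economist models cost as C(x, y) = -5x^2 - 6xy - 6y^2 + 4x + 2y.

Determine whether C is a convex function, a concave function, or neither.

concave

C is quadratic, so its Hessian is the constant matrix H = [[-10, -6], [-6, -12]].
det(H) = 84, tr(H) = -22.
det(H) > 0 and tr(H) < 0, so H is negative definite everywhere: concave.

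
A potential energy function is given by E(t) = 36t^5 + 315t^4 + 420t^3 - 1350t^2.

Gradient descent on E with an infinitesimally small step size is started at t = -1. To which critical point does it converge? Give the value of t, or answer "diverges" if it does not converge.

E'(t) = 180t(t - 1)(t + 3)(t + 5), so E'(-1) = 2880.
Gradient descent moves in the -E' direction, i.e. t is decreasing.
The nearest critical point in that direction is t = -3, where E'' = 4320 > 0 (a local minimum). The iterate converges there.

-3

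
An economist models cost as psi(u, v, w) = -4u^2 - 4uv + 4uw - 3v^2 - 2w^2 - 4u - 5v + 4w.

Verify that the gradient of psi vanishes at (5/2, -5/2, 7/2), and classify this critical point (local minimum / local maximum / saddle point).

∇psi = (-8u - 4v + 4w - 4, -4u - 6v - 5, 4u - 4w + 4); substituting (5/2, -5/2, 7/2) gives ∇psi = (0, 0, 0), so (5/2, -5/2, 7/2) is indeed a critical point.
The Hessian is constant: H = [[-8, -4, 4], [-4, -6, 0], [4, 0, -4]].
Leading principal minors: Δ₁ = -8, Δ₂ = 32, Δ₃ = -32.
The minors alternate sign starting negative (−, +, −), so H is negative definite: a local maximum.

local maximum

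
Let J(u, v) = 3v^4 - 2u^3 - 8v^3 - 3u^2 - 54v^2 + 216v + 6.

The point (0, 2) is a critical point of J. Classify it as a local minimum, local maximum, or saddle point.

local maximum

The mixed partial ∂²J/∂u∂v is 0, so the Hessian at any point is diag(J_uu, J_vv) = diag(-6(2u + 1), 12(3v^2 - 4v - 9)).
At (0, 2): H = diag(-6, -60).
Both eigenvalues are negative, so H is negative definite: a local maximum.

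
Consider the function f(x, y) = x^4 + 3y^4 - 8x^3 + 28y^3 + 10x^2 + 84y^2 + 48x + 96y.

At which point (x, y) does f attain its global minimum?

f(x,y) separates as P(x) + Q(y), so its minimum is min P + min Q.
P'(x) = 4(x - 4)(x - 3)(x + 1) vanishes at x ∈ {-1, 3, 4}; Q'(y) = 12(y + 1)(y + 2)(y + 4) vanishes at y ∈ {-4, -2, -1}.
Local minima of P (where P''>0): P(-1)=-29, P(4)=96. Local minima of Q: Q(-4)=-64, Q(-1)=-37.
So the global minimum of f is P(-1) + Q(-4) = -29 − 64 = -93, attained at (-1, -4).

(-1, -4)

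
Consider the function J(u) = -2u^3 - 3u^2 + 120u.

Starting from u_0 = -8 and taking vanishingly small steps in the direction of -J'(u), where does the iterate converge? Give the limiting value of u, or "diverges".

-5

J'(u) = -6(u - 4)(u + 5), so J'(-8) = -216.
Gradient descent moves in the -J' direction, i.e. u is increasing.
The nearest critical point in that direction is u = -5, where J'' = 54 > 0 (a local minimum). The iterate converges there.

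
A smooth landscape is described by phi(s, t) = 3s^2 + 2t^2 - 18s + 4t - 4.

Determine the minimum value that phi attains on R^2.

phi(s,t) separates as P(s) + Q(t) − 4, so its minimum is min P + min Q − 4.
P'(s) = 6s - 18 vanishes at s ∈ {3}; Q'(t) = 4(t + 1) vanishes at t ∈ {-1}.
Local minima of P (where P''>0): P(3)=-27. Local minima of Q: Q(-1)=-2.
So the global minimum of phi is P(3) + Q(-1) − 4 = -27 − 2 − 4 = -33, attained at (3, -1).

-33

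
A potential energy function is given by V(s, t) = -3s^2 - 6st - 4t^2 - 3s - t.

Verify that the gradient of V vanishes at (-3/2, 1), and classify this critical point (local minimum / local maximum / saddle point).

local maximum

∇V = (-6s - 6t - 3, -6s - 8t - 1); substituting (-3/2, 1) gives ∇V = (0, 0), so (-3/2, 1) is indeed a critical point.
The Hessian of V is constant: H = [[-6, -6], [-6, -8]].
det(H) = (-6)·(-8) − (-6)² = 12.
det(H) > 0 and tr(H) = -14 < 0, so H is negative definite and the point is a local maximum.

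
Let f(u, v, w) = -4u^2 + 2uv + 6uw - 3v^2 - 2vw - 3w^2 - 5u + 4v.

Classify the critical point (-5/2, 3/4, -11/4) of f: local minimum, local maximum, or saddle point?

The Hessian is constant: H = [[-8, 2, 6], [2, -6, -2], [6, -2, -6]].
Leading principal minors: Δ₁ = -8, Δ₂ = 44, Δ₃ = -64.
The minors alternate sign starting negative (−, +, −), so H is negative definite: a local maximum.

local maximum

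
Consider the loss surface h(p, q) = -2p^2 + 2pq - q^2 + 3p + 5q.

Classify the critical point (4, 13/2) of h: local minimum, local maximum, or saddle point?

The Hessian of h is constant: H = [[-4, 2], [2, -2]].
det(H) = (-4)·(-2) − 2² = 4.
det(H) > 0 and tr(H) = -6 < 0, so H is negative definite and the point is a local maximum.

local maximum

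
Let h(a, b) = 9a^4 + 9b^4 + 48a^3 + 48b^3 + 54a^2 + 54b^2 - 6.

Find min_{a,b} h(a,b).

-168

h(a,b) separates as P(a) + Q(b) − 6, so its minimum is min P + min Q − 6.
P'(a) = 36a(a + 1)(a + 3) vanishes at a ∈ {-3, -1, 0}; Q'(b) = 36b(b + 1)(b + 3) vanishes at b ∈ {-3, -1, 0}.
Local minima of P (where P''>0): P(-3)=-81, P(0)=0. Local minima of Q: Q(-3)=-81, Q(0)=0.
So the global minimum of h is P(-3) + Q(-3) − 6 = -81 − 81 − 6 = -168, attained at (-3, -3).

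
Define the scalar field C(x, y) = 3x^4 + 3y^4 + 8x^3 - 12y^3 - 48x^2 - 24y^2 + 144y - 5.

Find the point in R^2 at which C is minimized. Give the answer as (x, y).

C(x,y) separates as P(x) + Q(y) − 5, so its minimum is min P + min Q − 5.
P'(x) = 12x(x - 2)(x + 4) vanishes at x ∈ {-4, 0, 2}; Q'(y) = 12(y - 3)(y - 2)(y + 2) vanishes at y ∈ {-2, 2, 3}.
Local minima of P (where P''>0): P(-4)=-512, P(2)=-80. Local minima of Q: Q(-2)=-240, Q(3)=135.
So the global minimum of C is P(-4) + Q(-2) − 5 = -512 − 240 − 5 = -757, attained at (-4, -2).

(-4, -2)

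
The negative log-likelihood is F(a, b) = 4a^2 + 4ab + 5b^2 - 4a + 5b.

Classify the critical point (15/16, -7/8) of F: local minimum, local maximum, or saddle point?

local minimum

The Hessian of F is constant: H = [[8, 4], [4, 10]].
det(H) = 8·10 − 4² = 64.
det(H) > 0 and tr(H) = 18 > 0, so H is positive definite and the point is a local minimum.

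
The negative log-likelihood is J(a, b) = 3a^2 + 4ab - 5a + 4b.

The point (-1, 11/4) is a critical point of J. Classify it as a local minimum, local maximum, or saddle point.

saddle point

The Hessian of J is constant: H = [[6, 4], [4, 0]].
det(H) = 6·0 − 4² = -16.
Since det(H) < 0, H is indefinite and the critical point is a saddle point.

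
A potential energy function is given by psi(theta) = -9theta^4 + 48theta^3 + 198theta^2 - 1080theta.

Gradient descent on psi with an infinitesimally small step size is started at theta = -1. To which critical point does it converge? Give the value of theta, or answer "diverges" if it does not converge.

psi'(theta) = -36(theta - 5)(theta - 2)(theta + 3), so psi'(-1) = -1296.
Gradient descent moves in the -psi' direction, i.e. theta is increasing.
The nearest critical point in that direction is theta = 2, where psi'' = 540 > 0 (a local minimum). The iterate converges there.

2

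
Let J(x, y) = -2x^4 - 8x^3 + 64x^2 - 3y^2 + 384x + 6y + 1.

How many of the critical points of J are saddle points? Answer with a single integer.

J separates as a function of x plus a function of y, so ∇J=0 decouples.
∂J/∂x = -8(x - 4)(x + 3)(x + 4) = 0 at x ∈ {-4, -3, 4}; ∂J/∂y = -6(y - 1) = 0 at y ∈ {1}.
The Hessian is diagonal: diag(J_xx, J_yy). Second derivatives: J_xx(-4)=-64, J_xx(-3)=56, J_xx(4)=-448; J_yy(1)=-6.
Saddle points occur where the two diagonal entries have opposite signs: (-3, 1). Count: 1.

1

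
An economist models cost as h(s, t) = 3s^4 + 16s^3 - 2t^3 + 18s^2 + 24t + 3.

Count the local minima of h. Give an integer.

2

h separates as a function of s plus a function of t, so ∇h=0 decouples.
∂h/∂s = 12s(s + 1)(s + 3) = 0 at s ∈ {-3, -1, 0}; ∂h/∂t = -6(t - 2)(t + 2) = 0 at t ∈ {-2, 2}.
The Hessian is diagonal: diag(h_ss, h_tt). Second derivatives: h_ss(-3)=72, h_ss(-1)=-24, h_ss(0)=36; h_tt(-2)=24, h_tt(2)=-24.
Local minima occur where both diagonal entries positive: (-3, -2), (0, -2). Count: 2.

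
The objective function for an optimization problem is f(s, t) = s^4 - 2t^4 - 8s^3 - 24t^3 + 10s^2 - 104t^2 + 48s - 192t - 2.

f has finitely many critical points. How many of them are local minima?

2

f separates as a function of s plus a function of t, so ∇f=0 decouples.
∂f/∂s = 4(s - 4)(s - 3)(s + 1) = 0 at s ∈ {-1, 3, 4}; ∂f/∂t = -8(t + 2)(t + 3)(t + 4) = 0 at t ∈ {-4, -3, -2}.
The Hessian is diagonal: diag(f_ss, f_tt). Second derivatives: f_ss(-1)=80, f_ss(3)=-16, f_ss(4)=20; f_tt(-4)=-16, f_tt(-3)=8, f_tt(-2)=-16.
Local minima occur where both diagonal entries positive: (-1, -3), (4, -3). Count: 2.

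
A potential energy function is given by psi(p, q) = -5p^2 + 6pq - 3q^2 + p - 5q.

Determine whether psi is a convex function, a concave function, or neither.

psi is quadratic, so its Hessian is the constant matrix H = [[-10, 6], [6, -6]].
det(H) = 24, tr(H) = -16.
det(H) > 0 and tr(H) < 0, so H is negative definite everywhere: concave.

concave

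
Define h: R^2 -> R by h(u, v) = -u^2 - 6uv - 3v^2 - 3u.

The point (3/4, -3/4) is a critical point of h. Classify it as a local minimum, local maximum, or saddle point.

saddle point

The Hessian of h is constant: H = [[-2, -6], [-6, -6]].
det(H) = (-2)·(-6) − (-6)² = -24.
Since det(H) < 0, H is indefinite and the critical point is a saddle point.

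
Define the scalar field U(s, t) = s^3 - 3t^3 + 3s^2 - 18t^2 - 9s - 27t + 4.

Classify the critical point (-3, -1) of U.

local maximum

The mixed partial ∂²U/∂s∂t is 0, so the Hessian at any point is diag(U_ss, U_tt) = diag(6(s + 1), -18(t + 2)).
At (-3, -1): H = diag(-12, -18).
Both eigenvalues are negative, so H is negative definite: a local maximum.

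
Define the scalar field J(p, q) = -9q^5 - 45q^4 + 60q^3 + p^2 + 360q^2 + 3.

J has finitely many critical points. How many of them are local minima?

2

J separates as a function of p plus a function of q, so ∇J=0 decouples.
∂J/∂p = 2p = 0 at p ∈ {0}; ∂J/∂q = -45q(q - 2)(q + 2)(q + 4) = 0 at q ∈ {-4, -2, 0, 2}.
The Hessian is diagonal: diag(J_pp, J_qq). Second derivatives: J_pp(0)=2; J_qq(-4)=2160, J_qq(-2)=-720, J_qq(0)=720, J_qq(2)=-2160.
Local minima occur where both diagonal entries positive: (0, -4), (0, 0). Count: 2.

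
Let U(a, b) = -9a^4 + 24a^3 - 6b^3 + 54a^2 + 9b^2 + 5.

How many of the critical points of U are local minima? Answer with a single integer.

1

U separates as a function of a plus a function of b, so ∇U=0 decouples.
∂U/∂a = -36a(a - 3)(a + 1) = 0 at a ∈ {-1, 0, 3}; ∂U/∂b = -18b(b - 1) = 0 at b ∈ {0, 1}.
The Hessian is diagonal: diag(U_aa, U_bb). Second derivatives: U_aa(-1)=-144, U_aa(0)=108, U_aa(3)=-432; U_bb(0)=18, U_bb(1)=-18.
Local minima occur where both diagonal entries positive: (0, 0). Count: 1.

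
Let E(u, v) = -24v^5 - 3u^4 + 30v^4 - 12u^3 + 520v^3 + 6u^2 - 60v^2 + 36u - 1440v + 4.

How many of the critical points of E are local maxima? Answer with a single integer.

4

E separates as a function of u plus a function of v, so ∇E=0 decouples.
∂E/∂u = -12(u - 1)(u + 1)(u + 3) = 0 at u ∈ {-3, -1, 1}; ∂E/∂v = -120(v - 4)(v - 1)(v + 1)(v + 3) = 0 at v ∈ {-3, -1, 1, 4}.
The Hessian is diagonal: diag(E_uu, E_vv). Second derivatives: E_uu(-3)=-96, E_uu(-1)=48, E_uu(1)=-96; E_vv(-3)=6720, E_vv(-1)=-2400, E_vv(1)=2880, E_vv(4)=-12600.
Local maxima occur where both diagonal entries negative: (-3, -1), (-3, 4), (1, -1), (1, 4). Count: 4.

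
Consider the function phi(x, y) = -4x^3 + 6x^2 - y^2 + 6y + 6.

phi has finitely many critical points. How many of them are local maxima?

1

phi separates as a function of x plus a function of y, so ∇phi=0 decouples.
∂phi/∂x = -12x(x - 1) = 0 at x ∈ {0, 1}; ∂phi/∂y = -2(y - 3) = 0 at y ∈ {3}.
The Hessian is diagonal: diag(phi_xx, phi_yy). Second derivatives: phi_xx(0)=12, phi_xx(1)=-12; phi_yy(3)=-2.
Local maxima occur where both diagonal entries negative: (1, 3). Count: 1.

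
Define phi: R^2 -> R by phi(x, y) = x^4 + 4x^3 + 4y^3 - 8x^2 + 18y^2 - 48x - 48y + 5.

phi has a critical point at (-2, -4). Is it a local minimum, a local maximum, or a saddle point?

The mixed partial ∂²phi/∂x∂y is 0, so the Hessian at any point is diag(phi_xx, phi_yy) = diag(4(3x^2 + 6x - 4), 12(2y + 3)).
At (-2, -4): H = diag(-16, -60).
Both eigenvalues are negative, so H is negative definite: a local maximum.

local maximum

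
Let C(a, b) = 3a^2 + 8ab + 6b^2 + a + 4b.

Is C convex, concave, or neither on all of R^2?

C is quadratic, so its Hessian is the constant matrix H = [[6, 8], [8, 12]].
det(H) = 8, tr(H) = 18.
det(H) > 0 and tr(H) > 0, so H is positive definite everywhere: convex.

convex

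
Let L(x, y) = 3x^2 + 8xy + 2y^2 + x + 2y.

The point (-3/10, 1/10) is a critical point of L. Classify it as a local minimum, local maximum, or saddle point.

saddle point

The Hessian of L is constant: H = [[6, 8], [8, 4]].
det(H) = 6·4 − 8² = -40.
Since det(H) < 0, H is indefinite and the critical point is a saddle point.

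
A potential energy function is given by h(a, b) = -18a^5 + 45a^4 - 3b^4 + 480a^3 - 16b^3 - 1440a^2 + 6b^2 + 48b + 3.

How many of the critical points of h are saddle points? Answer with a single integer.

6

h separates as a function of a plus a function of b, so ∇h=0 decouples.
∂h/∂a = -90a(a - 4)(a - 2)(a + 4) = 0 at a ∈ {-4, 0, 2, 4}; ∂h/∂b = -12(b - 1)(b + 1)(b + 4) = 0 at b ∈ {-4, -1, 1}.
The Hessian is diagonal: diag(h_aa, h_bb). Second derivatives: h_aa(-4)=17280, h_aa(0)=-2880, h_aa(2)=2160, h_aa(4)=-5760; h_bb(-4)=-180, h_bb(-1)=72, h_bb(1)=-120.
Saddle points occur where the two diagonal entries have opposite signs: (-4, -4), (-4, 1), (0, -1), (2, -4), (2, 1), (4, -1). Count: 6.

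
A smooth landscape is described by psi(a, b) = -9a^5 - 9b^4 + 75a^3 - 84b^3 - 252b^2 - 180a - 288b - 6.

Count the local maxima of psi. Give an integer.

4

psi separates as a function of a plus a function of b, so ∇psi=0 decouples.
∂psi/∂a = -45(a - 2)(a - 1)(a + 1)(a + 2) = 0 at a ∈ {-2, -1, 1, 2}; ∂psi/∂b = -36(b + 1)(b + 2)(b + 4) = 0 at b ∈ {-4, -2, -1}.
The Hessian is diagonal: diag(psi_aa, psi_bb). Second derivatives: psi_aa(-2)=540, psi_aa(-1)=-270, psi_aa(1)=270, psi_aa(2)=-540; psi_bb(-4)=-216, psi_bb(-2)=72, psi_bb(-1)=-108.
Local maxima occur where both diagonal entries negative: (-1, -4), (-1, -1), (2, -4), (2, -1). Count: 4.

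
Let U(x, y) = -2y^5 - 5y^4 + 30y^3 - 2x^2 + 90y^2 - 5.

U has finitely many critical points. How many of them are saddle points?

U separates as a function of x plus a function of y, so ∇U=0 decouples.
∂U/∂x = -4x = 0 at x ∈ {0}; ∂U/∂y = -10y(y - 3)(y + 2)(y + 3) = 0 at y ∈ {-3, -2, 0, 3}.
The Hessian is diagonal: diag(U_xx, U_yy). Second derivatives: U_xx(0)=-4; U_yy(-3)=180, U_yy(-2)=-100, U_yy(0)=180, U_yy(3)=-900.
Saddle points occur where the two diagonal entries have opposite signs: (0, -3), (0, 0). Count: 2.

2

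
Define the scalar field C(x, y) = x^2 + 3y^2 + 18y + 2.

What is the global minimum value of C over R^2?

-25

C(x,y) separates as P(x) + Q(y) + 2, so its minimum is min P + min Q + 2.
P'(x) = 2x vanishes at x ∈ {0}; Q'(y) = 6y + 18 vanishes at y ∈ {-3}.
Local minima of P (where P''>0): P(0)=0. Local minima of Q: Q(-3)=-27.
So the global minimum of C is P(0) + Q(-3) + 2 = 0 − 27 + 2 = -25, attained at (0, -3).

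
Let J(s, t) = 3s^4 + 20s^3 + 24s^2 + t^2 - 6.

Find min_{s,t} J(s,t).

-134

J(s,t) separates as P(s) + Q(t) − 6, so its minimum is min P + min Q − 6.
P'(s) = 12s(s + 1)(s + 4) vanishes at s ∈ {-4, -1, 0}; Q'(t) = 2t vanishes at t ∈ {0}.
Local minima of P (where P''>0): P(-4)=-128, P(0)=0. Local minima of Q: Q(0)=0.
So the global minimum of J is P(-4) + Q(0) − 6 = -128 + 0 − 6 = -134, attained at (-4, 0).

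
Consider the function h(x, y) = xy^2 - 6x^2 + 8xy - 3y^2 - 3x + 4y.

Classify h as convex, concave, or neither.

The term xy^2 is cubic, so the Hessian is not constant.
∂²h/∂y² = 2x - 6, which takes both signs as x varies (negative for sufficiently negative x). A diagonal entry of the Hessian changing sign means the Hessian is neither positive- nor negative-semidefinite on all of R^2.

neither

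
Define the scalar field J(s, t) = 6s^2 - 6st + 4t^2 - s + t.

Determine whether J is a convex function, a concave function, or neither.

J is quadratic, so its Hessian is the constant matrix H = [[12, -6], [-6, 8]].
det(H) = 60, tr(H) = 20.
det(H) > 0 and tr(H) > 0, so H is positive definite everywhere: convex.

convex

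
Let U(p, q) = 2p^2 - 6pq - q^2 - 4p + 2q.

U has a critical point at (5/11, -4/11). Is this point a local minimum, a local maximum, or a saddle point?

saddle point

The Hessian of U is constant: H = [[4, -6], [-6, -2]].
det(H) = 4·(-2) − (-6)² = -44.
Since det(H) < 0, H is indefinite and the critical point is a saddle point.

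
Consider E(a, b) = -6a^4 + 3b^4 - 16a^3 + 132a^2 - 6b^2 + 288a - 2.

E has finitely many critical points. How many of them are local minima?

E separates as a function of a plus a function of b, so ∇E=0 decouples.
∂E/∂a = -24(a - 3)(a + 1)(a + 4) = 0 at a ∈ {-4, -1, 3}; ∂E/∂b = 12b(b - 1)(b + 1) = 0 at b ∈ {-1, 0, 1}.
The Hessian is diagonal: diag(E_aa, E_bb). Second derivatives: E_aa(-4)=-504, E_aa(-1)=288, E_aa(3)=-672; E_bb(-1)=24, E_bb(0)=-12, E_bb(1)=24.
Local minima occur where both diagonal entries positive: (-1, -1), (-1, 1). Count: 2.

2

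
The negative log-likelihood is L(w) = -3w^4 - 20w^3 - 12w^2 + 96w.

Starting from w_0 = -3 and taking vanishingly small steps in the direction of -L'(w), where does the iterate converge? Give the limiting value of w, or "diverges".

-2

L'(w) = -12(w - 1)(w + 2)(w + 4), so L'(-3) = -48.
Gradient descent moves in the -L' direction, i.e. w is increasing.
The nearest critical point in that direction is w = -2, where L'' = 72 > 0 (a local minimum). The iterate converges there.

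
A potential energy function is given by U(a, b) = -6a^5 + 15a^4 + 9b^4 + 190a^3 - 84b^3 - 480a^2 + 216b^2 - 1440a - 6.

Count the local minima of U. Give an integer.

U separates as a function of a plus a function of b, so ∇U=0 decouples.
∂U/∂a = -30(a - 4)(a - 3)(a + 1)(a + 4) = 0 at a ∈ {-4, -1, 3, 4}; ∂U/∂b = 36b(b - 4)(b - 3) = 0 at b ∈ {0, 3, 4}.
The Hessian is diagonal: diag(U_aa, U_bb). Second derivatives: U_aa(-4)=5040, U_aa(-1)=-1800, U_aa(3)=840, U_aa(4)=-1200; U_bb(0)=432, U_bb(3)=-108, U_bb(4)=144.
Local minima occur where both diagonal entries positive: (-4, 0), (-4, 4), (3, 0), (3, 4). Count: 4.

4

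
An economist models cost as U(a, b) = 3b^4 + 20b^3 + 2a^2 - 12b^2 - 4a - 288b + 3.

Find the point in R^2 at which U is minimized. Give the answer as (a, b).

U(a,b) separates as P(a) + Q(b) + 3, so its minimum is min P + min Q + 3.
P'(a) = 4a - 4 vanishes at a ∈ {1}; Q'(b) = 12(b - 2)(b + 3)(b + 4) vanishes at b ∈ {-4, -3, 2}.
Local minima of P (where P''>0): P(1)=-2. Local minima of Q: Q(-4)=448, Q(2)=-416.
So the global minimum of U is P(1) + Q(2) + 3 = -2 − 416 + 3 = -415, attained at (1, 2).

(1, 2)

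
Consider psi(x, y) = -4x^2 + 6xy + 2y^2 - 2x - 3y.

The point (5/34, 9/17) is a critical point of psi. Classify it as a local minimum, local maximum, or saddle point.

saddle point

The Hessian of psi is constant: H = [[-8, 6], [6, 4]].
det(H) = (-8)·4 − 6² = -68.
Since det(H) < 0, H is indefinite and the critical point is a saddle point.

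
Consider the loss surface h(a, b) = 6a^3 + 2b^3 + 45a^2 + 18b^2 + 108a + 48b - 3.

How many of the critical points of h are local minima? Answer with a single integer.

h separates as a function of a plus a function of b, so ∇h=0 decouples.
∂h/∂a = 18(a + 2)(a + 3) = 0 at a ∈ {-3, -2}; ∂h/∂b = 6(b + 2)(b + 4) = 0 at b ∈ {-4, -2}.
The Hessian is diagonal: diag(h_aa, h_bb). Second derivatives: h_aa(-3)=-18, h_aa(-2)=18; h_bb(-4)=-12, h_bb(-2)=12.
Local minima occur where both diagonal entries positive: (-2, -2). Count: 1.

1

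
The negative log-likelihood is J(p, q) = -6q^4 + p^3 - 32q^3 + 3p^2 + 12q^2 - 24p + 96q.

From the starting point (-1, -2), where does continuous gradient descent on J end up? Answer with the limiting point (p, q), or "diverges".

(2, -1)

J is separable, so gradient descent decouples: p follows -∂J/∂p, q follows -∂J/∂q.
∂J/∂p = 3(p - 2)(p + 4); at p=-1 this is -27, so p increases.
∂J/∂q = -24(q - 1)(q + 1)(q + 4); at q=-2 this is -144, so q increases.
p converges to its nearest critical value 2 (a local min of the p-part); q converges to -1. The iterate converges to (2, -1).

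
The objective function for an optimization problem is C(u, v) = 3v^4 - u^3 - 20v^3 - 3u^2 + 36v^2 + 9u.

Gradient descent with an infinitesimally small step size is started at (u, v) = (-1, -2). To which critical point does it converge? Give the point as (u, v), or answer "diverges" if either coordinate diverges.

C is separable, so gradient descent decouples: u follows -∂C/∂u, v follows -∂C/∂v.
∂C/∂u = -3(u - 1)(u + 3); at u=-1 this is 12, so u decreases.
∂C/∂v = 12v(v - 3)(v - 2); at v=-2 this is -480, so v increases.
u converges to its nearest critical value -3 (a local min of the u-part); v converges to 0. The iterate converges to (-3, 0).

(-3, 0)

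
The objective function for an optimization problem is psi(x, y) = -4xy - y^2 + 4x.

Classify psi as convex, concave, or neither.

neither

psi is quadratic, so its Hessian is the constant matrix H = [[0, -4], [-4, -2]].
det(H) = -16, tr(H) = -2.
det(H) < 0, so H is indefinite: neither convex nor concave.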